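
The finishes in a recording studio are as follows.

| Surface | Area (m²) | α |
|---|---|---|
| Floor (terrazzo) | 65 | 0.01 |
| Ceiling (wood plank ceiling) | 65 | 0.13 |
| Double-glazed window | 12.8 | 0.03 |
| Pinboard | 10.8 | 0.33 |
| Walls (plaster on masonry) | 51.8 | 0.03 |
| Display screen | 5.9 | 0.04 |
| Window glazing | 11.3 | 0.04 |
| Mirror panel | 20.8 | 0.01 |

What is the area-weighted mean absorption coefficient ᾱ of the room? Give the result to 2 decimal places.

0.06

S = Σ Sᵢ = 65 + 65 + 12.8 + 10.8 + 51.8 + 5.9 + 11.3 + 20.8 = 243.4 m².
Weighted sum Σ Sα = 15.498.
ᾱ = 15.498 / 243.4 = 0.06.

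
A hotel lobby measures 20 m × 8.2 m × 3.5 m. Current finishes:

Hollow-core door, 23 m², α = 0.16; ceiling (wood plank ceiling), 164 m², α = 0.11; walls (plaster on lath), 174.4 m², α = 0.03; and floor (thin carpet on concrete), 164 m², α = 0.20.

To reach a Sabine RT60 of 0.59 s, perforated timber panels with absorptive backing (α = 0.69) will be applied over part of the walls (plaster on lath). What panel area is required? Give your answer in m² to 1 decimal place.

146.8

Summing Sᵢαᵢ: 3.680 + 18.040 + 5.232 + 32.800 → A₁ = 59.752 sabins.
V = 574 m³. Target absorption A₂ = 0.161 × 574 / 0.59 = 156.634 sabins.
ΔA needed = 156.634 − 59.752 = 96.882 sabins.
Each m² of panel replacing the walls (plaster on lath) adds (0.69 − 0.03) = 0.66 sabins.
Area = ΔA/Δα = 96.882/0.66 = 146.8 m².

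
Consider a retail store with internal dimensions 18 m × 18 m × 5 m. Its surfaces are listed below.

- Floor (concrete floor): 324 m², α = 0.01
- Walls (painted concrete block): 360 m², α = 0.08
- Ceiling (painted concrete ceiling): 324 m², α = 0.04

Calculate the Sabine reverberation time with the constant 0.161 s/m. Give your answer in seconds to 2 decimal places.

A = Σ Sᵢαᵢ = 324×0.01 + 360×0.08 + 324×0.04 = 45.000 sabins.
Room volume: 1620 m³.
Sabine: RT60 = 0.161 × 1620 / 45.000 = 5.80 s.

5.80 s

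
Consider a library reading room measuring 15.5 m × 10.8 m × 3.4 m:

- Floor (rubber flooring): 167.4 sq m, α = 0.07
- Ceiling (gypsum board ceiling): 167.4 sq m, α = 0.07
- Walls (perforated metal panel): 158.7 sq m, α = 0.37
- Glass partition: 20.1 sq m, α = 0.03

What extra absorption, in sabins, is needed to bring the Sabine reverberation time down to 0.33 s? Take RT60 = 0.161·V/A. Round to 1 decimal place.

Equivalent absorption area: A₁ = 167.4·0.07 + 167.4·0.07 + 158.7·0.37 + 20.1·0.03 = 82.758 sq m.
For T = 0.33 s, need A₂ = 0.161·V/T = 0.161·569.16/0.33 = 277.681 sabins.
Shortfall: 277.681 − 82.758 = 194.9 sabins.

194.9 sabins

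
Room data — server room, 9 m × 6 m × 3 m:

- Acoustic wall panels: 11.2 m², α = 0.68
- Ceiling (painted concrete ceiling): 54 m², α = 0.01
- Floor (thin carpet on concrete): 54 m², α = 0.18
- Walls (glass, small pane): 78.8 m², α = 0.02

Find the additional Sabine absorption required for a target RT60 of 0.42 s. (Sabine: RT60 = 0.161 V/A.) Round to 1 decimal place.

42.6 sabins

Equivalent absorption area: A₁ = 11.2×0.68 + 54×0.01 + 54×0.18 + 78.8×0.02 = 19.452 m².
Target A₂ = 0.161·162/0.42 = 62.100 sabins (V = 162 m³).
Additional absorption ΔA = 62.100 − 19.452 = 42.6 sabins.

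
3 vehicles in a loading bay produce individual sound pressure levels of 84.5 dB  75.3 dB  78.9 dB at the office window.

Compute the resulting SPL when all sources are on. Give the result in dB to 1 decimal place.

Σ 10^(Lᵢ/10) = 3.933e+08.
Combined level = 10 log₁₀(3.933e+08) = 85.9 dB.

85.9 dB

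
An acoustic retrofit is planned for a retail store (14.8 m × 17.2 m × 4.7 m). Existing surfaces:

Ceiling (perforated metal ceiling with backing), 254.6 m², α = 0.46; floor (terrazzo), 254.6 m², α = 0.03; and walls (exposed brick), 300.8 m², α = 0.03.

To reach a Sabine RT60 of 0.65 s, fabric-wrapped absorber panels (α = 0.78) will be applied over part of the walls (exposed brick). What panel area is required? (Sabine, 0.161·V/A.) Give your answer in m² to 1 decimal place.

216.8

Total absorption A₁ = 254.6·0.46 + 254.6·0.03 + 300.8·0.03
  = 117.116 + 7.638 + 9.024 = 133.778 m² sabins.
Required A₂ = 0.161·1196.432/0.65 = 296.347 sabins.
ΔA needed = 296.347 − 133.778 = 162.569 sabins.
Each m² of panel replacing the walls (exposed brick) adds (0.78 − 0.03) = 0.75 sabins.
Panel area = 162.569 / 0.75 = 216.8 m².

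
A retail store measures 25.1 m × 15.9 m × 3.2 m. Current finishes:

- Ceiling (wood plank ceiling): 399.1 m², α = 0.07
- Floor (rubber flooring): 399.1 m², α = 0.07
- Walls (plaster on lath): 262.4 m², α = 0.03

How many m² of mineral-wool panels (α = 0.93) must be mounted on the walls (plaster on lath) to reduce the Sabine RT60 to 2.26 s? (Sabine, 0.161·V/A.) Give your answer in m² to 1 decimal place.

Summing Sᵢαᵢ: 27.937 + 27.937 + 7.872 → A₁ = 63.746 sabins.
Required A₂ = 0.161·1277.088/2.26 = 90.978 sabins.
Absorption to add: 90.978 − 63.746 = 27.232 sabins.
Each m² of panel replacing the walls (plaster on lath) adds (0.93 − 0.03) = 0.90 sabins.
Panel area = 27.232 / 0.90 = 30.3 m².

30.3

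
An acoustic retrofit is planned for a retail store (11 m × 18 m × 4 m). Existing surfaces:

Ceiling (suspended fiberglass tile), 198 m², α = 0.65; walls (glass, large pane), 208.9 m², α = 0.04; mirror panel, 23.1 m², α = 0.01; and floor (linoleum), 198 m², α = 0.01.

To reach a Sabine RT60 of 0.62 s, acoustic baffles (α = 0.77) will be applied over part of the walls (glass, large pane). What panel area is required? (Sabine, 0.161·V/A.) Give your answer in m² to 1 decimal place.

91.0

Total absorption A₁ = 198·0.65 + 208.9·0.04 + 23.1·0.01 + 198·0.01
  = 128.700 + 8.356 + 0.231 + 1.980 = 139.267 m² sabins.
V = 792 m³. Target absorption A₂ = 0.161 × 792 / 0.62 = 205.665 sabins.
ΔA needed = 205.665 − 139.267 = 66.398 sabins.
Each m² of panel replacing the walls (glass, large pane) adds (0.77 − 0.04) = 0.73 sabins.
Panel area = 66.398 / 0.73 = 91.0 m².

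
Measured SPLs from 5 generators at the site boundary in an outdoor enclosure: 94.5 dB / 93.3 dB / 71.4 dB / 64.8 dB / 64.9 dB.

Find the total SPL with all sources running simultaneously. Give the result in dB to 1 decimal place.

97.0 dB

Converting to relative power and adding: 10^(94.5/10) + 10^(93.3/10) + 10^(71.4/10) + 10^(64.8/10) + 10^(64.9/10) = 4.976e+09.
Combined level = 10 log₁₀(4.976e+09) = 97.0 dB.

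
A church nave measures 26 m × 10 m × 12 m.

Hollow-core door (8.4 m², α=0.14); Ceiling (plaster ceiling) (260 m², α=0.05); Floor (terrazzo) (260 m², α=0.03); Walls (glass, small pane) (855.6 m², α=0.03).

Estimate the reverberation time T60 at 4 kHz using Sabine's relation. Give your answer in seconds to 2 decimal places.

10.54 seconds

A = Σ Sᵢαᵢ = 8.4*0.14 + 260*0.05 + 260*0.03 + 855.6*0.03 = 47.644 sabins.
Volume V = 26 × 10 × 12 = 3120 m³.
RT60 = 0.161 · V / A = 0.161 × 3120 / 47.644 = 10.54 s.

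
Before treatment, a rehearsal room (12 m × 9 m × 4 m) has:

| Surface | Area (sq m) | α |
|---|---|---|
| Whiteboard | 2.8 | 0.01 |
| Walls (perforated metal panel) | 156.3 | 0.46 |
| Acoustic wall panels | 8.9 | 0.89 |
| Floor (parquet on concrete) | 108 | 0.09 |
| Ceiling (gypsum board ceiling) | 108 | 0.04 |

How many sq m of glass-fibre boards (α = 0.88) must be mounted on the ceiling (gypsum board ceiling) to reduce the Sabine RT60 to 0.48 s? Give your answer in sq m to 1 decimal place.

Total absorption A₁ = 2.8×0.01 + 156.3×0.46 + 8.9×0.89 + 108×0.09 + 108×0.04
  = 0.028 + 71.898 + 7.921 + 9.720 + 4.320 = 93.887 sq m sabins.
Required A₂ = 0.161·432/0.48 = 144.900 sabins.
ΔA needed = 144.900 − 93.887 = 51.013 sabins.
Net gain per sq m: Δα = 0.88 − 0.04 = 0.84.
Panel area = 51.013 / 0.84 = 60.7 sq m.

60.7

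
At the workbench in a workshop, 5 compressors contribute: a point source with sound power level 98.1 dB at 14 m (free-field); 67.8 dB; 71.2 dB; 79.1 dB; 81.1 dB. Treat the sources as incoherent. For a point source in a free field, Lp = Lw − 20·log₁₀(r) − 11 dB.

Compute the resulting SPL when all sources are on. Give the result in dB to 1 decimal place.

83.7 dB

Source at 14 m: Lp = 98.1 − 20·log₁₀(14) − 11 = 64.2 dB.
Converting to relative power and adding: 10^(64.2/10) + 10^(67.8/10) + 10^(71.2/10) + 10^(79.1/10) + 10^(81.1/10) = 2.319e+08.
Combined level = 10 log₁₀(2.319e+08) = 83.7 dB.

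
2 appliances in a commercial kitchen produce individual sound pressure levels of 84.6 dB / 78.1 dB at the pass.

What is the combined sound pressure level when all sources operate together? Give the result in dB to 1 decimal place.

Σ 10^(Lᵢ/10) = 3.53e+08.
L_total = 10·log₁₀(3.53e+08) = 85.5 dB.

85.5 dB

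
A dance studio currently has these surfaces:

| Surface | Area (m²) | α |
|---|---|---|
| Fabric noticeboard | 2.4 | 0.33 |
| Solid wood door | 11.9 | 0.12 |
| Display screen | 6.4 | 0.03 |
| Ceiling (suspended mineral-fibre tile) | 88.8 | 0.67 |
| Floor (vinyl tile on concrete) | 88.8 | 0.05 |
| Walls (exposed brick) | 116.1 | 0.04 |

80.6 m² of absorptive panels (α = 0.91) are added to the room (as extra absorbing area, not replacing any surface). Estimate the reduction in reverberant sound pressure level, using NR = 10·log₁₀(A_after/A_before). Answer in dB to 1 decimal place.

Total absorption A_before = 2.4·0.33 + 11.9·0.12 + 6.4·0.03 + 88.8·0.67 + 88.8·0.05 + 116.1·0.04
  = 0.792 + 1.428 + 0.192 + 59.496 + 4.440 + 4.644 = 70.992 m² sabins.
Treatment contributes 80.6·0.91 = 73.346 sabins.
A_after = 70.992 + 73.346 = 144.338 sabins.
Reduction = 10 log₁₀(A_after/A_before) = 10 log₁₀(2.0332) = 3.1 dB.

3.1 dB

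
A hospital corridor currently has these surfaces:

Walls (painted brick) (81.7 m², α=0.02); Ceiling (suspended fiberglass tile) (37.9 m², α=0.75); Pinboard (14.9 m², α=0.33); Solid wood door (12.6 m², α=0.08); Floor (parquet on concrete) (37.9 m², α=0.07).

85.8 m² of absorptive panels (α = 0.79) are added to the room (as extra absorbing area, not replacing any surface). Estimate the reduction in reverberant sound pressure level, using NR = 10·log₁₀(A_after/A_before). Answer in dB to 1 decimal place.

4.4 dB

A_before = Σ Sᵢαᵢ = 81.7·0.02 + 37.9·0.75 + 14.9·0.33 + 12.6·0.08 + 37.9·0.07 = 38.637 sabins.
Added absorption = 85.8 × 0.79 = 67.782 sabins.
New total A_after = 106.419 sabins.
NR = 10·log₁₀(106.419/38.637) = 4.4 dB.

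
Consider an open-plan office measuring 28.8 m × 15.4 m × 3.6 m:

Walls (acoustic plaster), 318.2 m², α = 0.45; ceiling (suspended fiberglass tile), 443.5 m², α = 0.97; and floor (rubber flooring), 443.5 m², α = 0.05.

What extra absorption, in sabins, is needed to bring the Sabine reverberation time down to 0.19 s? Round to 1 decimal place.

757.4 sabins

Total absorption A₁ = 318.2*0.45 + 443.5*0.97 + 443.5*0.05
  = 143.190 + 430.195 + 22.175 = 595.560 m² sabins.
Target A₂ = 0.161·1596.672/0.19 = 1352.969 sabins (V = 1596.672 m³).
Additional absorption ΔA = 1352.969 − 595.560 = 757.4 sabins.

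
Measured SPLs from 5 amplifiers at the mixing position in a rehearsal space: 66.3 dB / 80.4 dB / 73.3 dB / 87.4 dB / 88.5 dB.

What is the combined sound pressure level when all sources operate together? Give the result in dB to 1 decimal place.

Σ 10^(Lᵢ/10) = 1.393e+09.
Combined level = 10 log₁₀(1.393e+09) = 91.4 dB.

91.4 dB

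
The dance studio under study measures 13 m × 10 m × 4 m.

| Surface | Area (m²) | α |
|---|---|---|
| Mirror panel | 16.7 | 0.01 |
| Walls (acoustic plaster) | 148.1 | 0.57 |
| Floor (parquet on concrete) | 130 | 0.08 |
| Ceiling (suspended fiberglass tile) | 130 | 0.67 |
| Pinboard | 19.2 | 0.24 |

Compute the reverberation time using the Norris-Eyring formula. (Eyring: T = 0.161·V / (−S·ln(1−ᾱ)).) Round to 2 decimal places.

Total surface area S = 16.7 + 148.1 + 130 + 130 + 19.2 = 444.0 m².
Σ(Sᵢαᵢ) = 16.7·0.01 + 148.1·0.57 + 130·0.08 + 130·0.67 + 19.2·0.24 = 186.692.
ᾱ = 186.692 / 444.0 = 0.4205.
Eyring denominator: −S ln(1−ᾱ) = 242.242.
V = 13 × 10 × 4 = 520 m³.
T = 0.161·V/[−S·ln(1−ᾱ)] = 0.161·520/242.242 = 0.35 s.

0.35 seconds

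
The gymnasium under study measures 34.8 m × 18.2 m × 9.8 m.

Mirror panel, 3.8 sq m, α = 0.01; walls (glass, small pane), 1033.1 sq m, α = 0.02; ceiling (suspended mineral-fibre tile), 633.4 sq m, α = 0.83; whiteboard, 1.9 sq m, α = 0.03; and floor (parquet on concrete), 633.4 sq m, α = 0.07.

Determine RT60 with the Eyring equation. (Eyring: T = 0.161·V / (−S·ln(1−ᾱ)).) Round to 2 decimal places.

Total surface area S = 3.8 + 1033.1 + 633.4 + 1.9 + 633.4 = 2305.6 sq m.
Σ(Sᵢαᵢ) = 3.8×0.01 + 1033.1×0.02 + 633.4×0.83 + 1.9×0.03 + 633.4×0.07 = 590.817.
ᾱ = 590.817 / 2305.6 = 0.2563.
Eyring denominator: −S ln(1−ᾱ) = 682.729.
V = 34.8 × 18.2 × 9.8 = 6206.928 m³.
T = 0.161·V/[−S·ln(1−ᾱ)] = 0.161·6206.928/682.729 = 1.46 s.

1.46 s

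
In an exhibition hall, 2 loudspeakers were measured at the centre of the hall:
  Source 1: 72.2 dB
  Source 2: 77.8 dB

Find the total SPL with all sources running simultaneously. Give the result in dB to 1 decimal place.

Converting to relative power and adding: 10^(72.2/10) + 10^(77.8/10) = 7.685e+07.
Combined level = 10 log₁₀(7.685e+07) = 78.9 dB.

78.9 dB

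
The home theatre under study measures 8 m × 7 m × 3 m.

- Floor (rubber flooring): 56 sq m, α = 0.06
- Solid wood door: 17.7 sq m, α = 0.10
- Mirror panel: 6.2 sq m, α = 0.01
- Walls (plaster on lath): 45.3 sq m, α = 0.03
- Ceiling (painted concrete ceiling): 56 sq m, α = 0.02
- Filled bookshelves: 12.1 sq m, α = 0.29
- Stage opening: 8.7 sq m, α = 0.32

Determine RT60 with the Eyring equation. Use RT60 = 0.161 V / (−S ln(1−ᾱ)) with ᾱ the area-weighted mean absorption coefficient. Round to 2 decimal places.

1.87 seconds

Total surface area S = 56 + 17.7 + 6.2 + 45.3 + 56 + 12.1 + 8.7 = 202.0 sq m.
Absorption A = 56×0.06 + 17.7×0.10 + 6.2×0.01 + 45.3×0.03 + 56×0.02 + 12.1×0.29 + 8.7×0.32 = 13.964 sabins.
ᾱ = 13.964 / 202.0 = 0.0691.
−S·ln(1−ᾱ) = −202.0 × ln(1 − 0.0691) = 14.464.
V = 8 × 7 × 3 = 168 m³.
T = 0.161·V/[−S·ln(1−ᾱ)] = 0.161·168/14.464 = 1.87 s.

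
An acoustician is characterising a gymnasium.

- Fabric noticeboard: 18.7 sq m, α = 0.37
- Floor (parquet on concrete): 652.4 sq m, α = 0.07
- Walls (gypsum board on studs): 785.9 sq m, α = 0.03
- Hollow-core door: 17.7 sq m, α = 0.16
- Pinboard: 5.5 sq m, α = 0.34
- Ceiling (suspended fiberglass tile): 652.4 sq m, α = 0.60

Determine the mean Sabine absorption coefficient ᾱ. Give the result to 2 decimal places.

0.22

S = Σ Sᵢ = 18.7 + 652.4 + 785.9 + 17.7 + 5.5 + 652.4 = 2132.6 sq m.
A = 18.7·0.37 + 652.4·0.07 + 785.9·0.03 + 17.7·0.16 + 5.5·0.34 + 652.4·0.60 = 472.306 sabins.
ᾱ = 472.306 / 2132.6 = 0.22.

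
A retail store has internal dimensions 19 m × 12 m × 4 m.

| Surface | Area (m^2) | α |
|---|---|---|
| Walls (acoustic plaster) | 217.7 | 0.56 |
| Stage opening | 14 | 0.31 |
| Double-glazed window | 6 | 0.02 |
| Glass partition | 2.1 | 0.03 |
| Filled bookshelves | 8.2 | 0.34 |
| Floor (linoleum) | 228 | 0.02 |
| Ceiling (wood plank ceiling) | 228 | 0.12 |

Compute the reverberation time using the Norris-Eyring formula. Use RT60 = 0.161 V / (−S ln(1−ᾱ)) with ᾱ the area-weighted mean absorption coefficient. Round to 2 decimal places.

0.80 s

Total surface area S = 217.7 + 14 + 6 + 2.1 + 8.2 + 228 + 228 = 704.0 m^2.
Absorption A = 217.7·0.56 + 14·0.31 + 6·0.02 + 2.1·0.03 + 8.2·0.34 + 228·0.02 + 228·0.12 = 161.143 sabins.
ᾱ = 161.143 / 704.0 = 0.2289.
Eyring denominator: −S ln(1−ᾱ) = 182.996.
V = 19 × 12 × 4 = 912 m³.
RT60 = 0.161 × 912 / 182.996 = 0.80 s.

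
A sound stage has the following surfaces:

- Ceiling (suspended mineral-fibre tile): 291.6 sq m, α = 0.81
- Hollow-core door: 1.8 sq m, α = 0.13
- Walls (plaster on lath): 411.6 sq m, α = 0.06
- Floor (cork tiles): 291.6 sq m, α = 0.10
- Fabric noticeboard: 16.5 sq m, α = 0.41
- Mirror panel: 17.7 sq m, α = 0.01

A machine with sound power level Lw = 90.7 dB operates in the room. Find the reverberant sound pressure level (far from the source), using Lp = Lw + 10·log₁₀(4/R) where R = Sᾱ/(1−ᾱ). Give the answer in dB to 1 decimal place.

70.5 dB

A = 297.228 sabins; S = 1030.8 sq m.
ᾱ = 0.2883, so room constant R = A/(1−ᾱ) = 417.631 sq m.
Lp = Lw + 10 log₁₀(4/R) = 90.7 -20.19 = 70.5 dB.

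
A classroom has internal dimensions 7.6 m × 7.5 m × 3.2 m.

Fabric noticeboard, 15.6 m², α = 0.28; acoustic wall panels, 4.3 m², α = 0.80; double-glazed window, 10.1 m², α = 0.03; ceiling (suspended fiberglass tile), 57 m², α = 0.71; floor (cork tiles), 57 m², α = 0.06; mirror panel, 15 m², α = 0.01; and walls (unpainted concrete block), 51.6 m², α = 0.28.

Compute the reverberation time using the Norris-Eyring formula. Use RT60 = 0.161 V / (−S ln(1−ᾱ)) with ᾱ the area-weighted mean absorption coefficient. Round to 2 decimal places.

Total surface area S = 15.6 + 4.3 + 10.1 + 57 + 57 + 15 + 51.6 = 210.6 m².
Σ(Sᵢαᵢ) = 15.6×0.28 + 4.3×0.80 + 10.1×0.03 + 57×0.71 + 57×0.06 + 15×0.01 + 51.6×0.28 = 66.599.
Mean coefficient ᾱ = A/S = 0.3162.
−S·ln(1−ᾱ) = −210.6 × ln(1 − 0.3162) = 80.047.
V = 7.6 × 7.5 × 3.2 = 182.4 m³.
RT60 = 0.161 × 182.4 / 80.047 = 0.37 s.

0.37 s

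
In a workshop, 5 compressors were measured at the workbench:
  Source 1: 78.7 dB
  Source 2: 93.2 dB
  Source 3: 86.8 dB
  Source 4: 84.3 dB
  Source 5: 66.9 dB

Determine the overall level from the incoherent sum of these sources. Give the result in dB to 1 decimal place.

94.6 dB

Sum in the linear (power) domain: Σ 10^(Lᵢ/10) = 10^(78.7/10) + 10^(93.2/10) + 10^(86.8/10) + 10^(84.3/10) + 10^(66.9/10) = 2.916e+09.
L_total = 10·log₁₀(2.916e+09) = 94.6 dB.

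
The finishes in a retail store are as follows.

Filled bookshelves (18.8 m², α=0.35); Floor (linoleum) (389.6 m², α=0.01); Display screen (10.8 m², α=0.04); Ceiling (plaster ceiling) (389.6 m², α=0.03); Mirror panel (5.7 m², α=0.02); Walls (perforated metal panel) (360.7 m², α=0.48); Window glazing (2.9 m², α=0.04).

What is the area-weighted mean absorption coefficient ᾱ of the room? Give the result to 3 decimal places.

Total surface area S = 1178.1 m².
A = 18.8·0.35 + 389.6·0.01 + 10.8·0.04 + 389.6·0.03 + 5.7·0.02 + 360.7·0.48 + 2.9·0.04 = 195.962 sabins.
ᾱ = 195.962 / 1178.1 = 0.166.

0.166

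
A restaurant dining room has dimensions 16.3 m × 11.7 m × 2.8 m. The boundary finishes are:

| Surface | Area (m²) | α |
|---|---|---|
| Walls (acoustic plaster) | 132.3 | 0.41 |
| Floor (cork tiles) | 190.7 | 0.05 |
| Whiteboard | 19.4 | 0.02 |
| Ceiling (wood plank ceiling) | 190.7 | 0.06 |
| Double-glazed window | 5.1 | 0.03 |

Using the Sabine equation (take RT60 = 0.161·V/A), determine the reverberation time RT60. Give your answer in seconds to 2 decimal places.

Summing Sᵢαᵢ: 54.243 + 9.535 + 0.388 + 11.442 + 0.153 → A = 75.761 sabins.
Room volume: 533.988 m³.
RT60 = 0.161 · V / A = 0.161 × 533.988 / 75.761 = 1.13 s.

1.13 sec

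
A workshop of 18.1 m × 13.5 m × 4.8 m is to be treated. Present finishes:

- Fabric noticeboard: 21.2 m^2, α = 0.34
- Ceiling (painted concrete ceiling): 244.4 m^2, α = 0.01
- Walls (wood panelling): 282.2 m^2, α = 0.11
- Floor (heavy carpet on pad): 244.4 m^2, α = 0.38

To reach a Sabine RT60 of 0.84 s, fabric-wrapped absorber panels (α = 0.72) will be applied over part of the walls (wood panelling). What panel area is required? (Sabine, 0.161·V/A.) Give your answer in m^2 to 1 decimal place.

A₁ = Σ Sᵢαᵢ = 21.2·0.34 + 244.4·0.01 + 282.2·0.11 + 244.4·0.38 = 133.566 sabins.
Required A₂ = 0.161·1172.88/0.84 = 224.802 sabins.
Absorption to add: 224.802 − 133.566 = 91.236 sabins.
Net gain per m^2: Δα = 0.72 − 0.11 = 0.61.
Area = ΔA/Δα = 91.236/0.61 = 149.6 m^2.

149.6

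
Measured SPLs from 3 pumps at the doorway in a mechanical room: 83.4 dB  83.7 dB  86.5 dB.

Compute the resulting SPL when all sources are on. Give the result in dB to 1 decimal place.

89.5 dB

Converting to relative power and adding: 10^(83.4/10) + 10^(83.7/10) + 10^(86.5/10) = 8.999e+08.
Back to dB: 10·log₁₀ Σ = 89.5 dB.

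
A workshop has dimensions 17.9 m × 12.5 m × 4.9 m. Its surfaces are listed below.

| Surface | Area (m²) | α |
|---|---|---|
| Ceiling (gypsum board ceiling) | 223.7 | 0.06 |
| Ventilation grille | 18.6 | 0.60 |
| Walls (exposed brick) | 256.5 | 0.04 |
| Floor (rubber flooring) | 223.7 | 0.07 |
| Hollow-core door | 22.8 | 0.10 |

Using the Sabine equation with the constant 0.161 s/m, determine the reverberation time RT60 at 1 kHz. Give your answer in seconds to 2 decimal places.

3.34 sec

Total absorption A = 223.7×0.06 + 18.6×0.60 + 256.5×0.04 + 223.7×0.07 + 22.8×0.10
  = 13.422 + 11.160 + 10.260 + 15.659 + 2.280 = 52.781 m² sabins.
Room volume: 1096.375 m³.
T = 0.161 V/A = 0.161·1096.375/52.781 = 3.34 s.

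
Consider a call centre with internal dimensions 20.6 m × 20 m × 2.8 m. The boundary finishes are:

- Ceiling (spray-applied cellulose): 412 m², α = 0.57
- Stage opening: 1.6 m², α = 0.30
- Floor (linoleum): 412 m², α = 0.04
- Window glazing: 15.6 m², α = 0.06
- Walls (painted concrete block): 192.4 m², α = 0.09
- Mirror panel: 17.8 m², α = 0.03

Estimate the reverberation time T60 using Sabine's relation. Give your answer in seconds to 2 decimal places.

Total absorption A = 412*0.57 + 1.6*0.30 + 412*0.04 + 15.6*0.06 + 192.4*0.09 + 17.8*0.03
  = 234.840 + 0.480 + 16.480 + 0.936 + 17.316 + 0.534 = 270.586 m² sabins.
V = 20.6·20·2.8 = 1153.6 m³.
T = 0.161 V/A = 0.161·1153.6/270.586 = 0.69 s.

0.69 s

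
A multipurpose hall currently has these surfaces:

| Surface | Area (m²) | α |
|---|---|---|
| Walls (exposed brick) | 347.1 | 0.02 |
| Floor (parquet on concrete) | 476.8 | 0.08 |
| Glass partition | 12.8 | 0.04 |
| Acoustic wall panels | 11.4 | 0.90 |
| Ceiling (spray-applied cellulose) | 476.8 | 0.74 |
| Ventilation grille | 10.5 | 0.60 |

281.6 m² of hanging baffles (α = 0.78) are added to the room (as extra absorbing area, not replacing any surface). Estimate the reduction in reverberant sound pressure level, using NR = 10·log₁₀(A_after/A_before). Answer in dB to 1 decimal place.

1.8 dB

Equivalent absorption area: A_before = 347.1*0.02 + 476.8*0.08 + 12.8*0.04 + 11.4*0.90 + 476.8*0.74 + 10.5*0.60 = 414.990 m².
Added absorption = 281.6 × 0.78 = 219.648 sabins.
New total A_after = 634.638 sabins.
NR = 10·log₁₀(634.638/414.990) = 1.8 dB.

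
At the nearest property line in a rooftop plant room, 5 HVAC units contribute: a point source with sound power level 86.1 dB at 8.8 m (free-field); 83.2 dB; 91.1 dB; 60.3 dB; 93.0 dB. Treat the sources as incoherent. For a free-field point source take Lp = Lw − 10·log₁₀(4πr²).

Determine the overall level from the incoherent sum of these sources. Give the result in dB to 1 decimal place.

95.4 dB

Source at 8.8 m: Lp = 86.1 − 10·log₁₀(4π·8.8²) = 86.1 − 10·log₁₀(973.140) = 56.2 dB.
Sum in the linear (power) domain: Σ 10^(Lᵢ/10) = 10^(56.2/10) + 10^(83.2/10) + 10^(91.1/10) + 10^(60.3/10) + 10^(93.0/10) = 3.494e+09.
Combined level = 10 log₁₀(3.494e+09) = 95.4 dB.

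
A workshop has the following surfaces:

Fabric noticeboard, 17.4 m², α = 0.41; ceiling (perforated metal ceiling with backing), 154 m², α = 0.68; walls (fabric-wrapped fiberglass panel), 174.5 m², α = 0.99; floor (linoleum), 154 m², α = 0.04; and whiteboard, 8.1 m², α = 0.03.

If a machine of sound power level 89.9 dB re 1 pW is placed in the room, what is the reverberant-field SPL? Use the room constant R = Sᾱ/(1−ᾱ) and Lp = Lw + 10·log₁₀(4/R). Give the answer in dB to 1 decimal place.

Σ(Sᵢαᵢ) = 17.4×0.41 + 154×0.68 + 174.5×0.99 + 154×0.04 + 8.1×0.03 = 291.012; total area S = 508.0 m².
ᾱ = 291.012/508.0 = 0.5729; R = Sᾱ/(1−ᾱ) = 291.012/(1−0.5729) = 681.367 m².
Lp = Lw + 10 log₁₀(4/R) = 89.9 -22.31 = 67.6 dB.

67.6 dB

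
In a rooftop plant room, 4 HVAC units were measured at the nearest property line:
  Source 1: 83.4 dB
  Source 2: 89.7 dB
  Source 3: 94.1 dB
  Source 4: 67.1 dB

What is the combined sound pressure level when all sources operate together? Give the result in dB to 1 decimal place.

95.7 dB

Σ 10^(Lᵢ/10) = 3.728e+09.
L_total = 10·log₁₀(3.728e+09) = 95.7 dB.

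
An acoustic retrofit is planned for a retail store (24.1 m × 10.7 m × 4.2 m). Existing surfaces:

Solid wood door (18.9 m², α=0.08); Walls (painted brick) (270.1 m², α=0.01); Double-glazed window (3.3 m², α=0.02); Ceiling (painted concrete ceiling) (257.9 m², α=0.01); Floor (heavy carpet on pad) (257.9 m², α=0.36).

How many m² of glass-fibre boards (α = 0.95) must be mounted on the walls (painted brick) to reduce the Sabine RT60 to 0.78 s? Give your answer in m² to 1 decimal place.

131.8

Summing Sᵢαᵢ: 1.512 + 2.701 + 0.066 + 2.579 + 92.844 → A₁ = 99.702 sabins.
Required A₂ = 0.161·1083.054/0.78 = 223.553 sabins.
Absorption to add: 223.553 − 99.702 = 123.851 sabins.
Net gain per m²: Δα = 0.95 − 0.01 = 0.94.
Area = ΔA/Δα = 123.851/0.94 = 131.8 m².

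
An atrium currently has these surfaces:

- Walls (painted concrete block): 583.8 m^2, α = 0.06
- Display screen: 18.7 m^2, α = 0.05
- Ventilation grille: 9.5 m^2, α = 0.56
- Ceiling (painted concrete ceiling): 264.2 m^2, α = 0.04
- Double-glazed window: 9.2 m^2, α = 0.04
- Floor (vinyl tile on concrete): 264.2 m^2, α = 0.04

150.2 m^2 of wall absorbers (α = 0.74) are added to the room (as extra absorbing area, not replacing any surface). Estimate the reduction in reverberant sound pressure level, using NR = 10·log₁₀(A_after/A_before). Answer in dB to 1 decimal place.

A_before = Σ Sᵢαᵢ = 583.8*0.06 + 18.7*0.05 + 9.5*0.56 + 264.2*0.04 + 9.2*0.04 + 264.2*0.04 = 62.787 sabins.
Added absorption = 150.2 × 0.74 = 111.148 sabins.
New total A_after = 173.935 sabins.
NR = 10·log₁₀(173.935/62.787) = 4.4 dB.

4.4 dB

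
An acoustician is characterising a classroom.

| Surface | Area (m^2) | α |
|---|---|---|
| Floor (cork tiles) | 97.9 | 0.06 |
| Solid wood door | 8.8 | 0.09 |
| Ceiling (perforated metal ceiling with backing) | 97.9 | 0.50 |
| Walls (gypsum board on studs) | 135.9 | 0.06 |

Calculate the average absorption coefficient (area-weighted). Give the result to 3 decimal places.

0.187

Total surface area S = 340.5 m^2.
A = 97.9×0.06 + 8.8×0.09 + 97.9×0.50 + 135.9×0.06 = 63.770 sabins.
ᾱ = A/S = 0.187.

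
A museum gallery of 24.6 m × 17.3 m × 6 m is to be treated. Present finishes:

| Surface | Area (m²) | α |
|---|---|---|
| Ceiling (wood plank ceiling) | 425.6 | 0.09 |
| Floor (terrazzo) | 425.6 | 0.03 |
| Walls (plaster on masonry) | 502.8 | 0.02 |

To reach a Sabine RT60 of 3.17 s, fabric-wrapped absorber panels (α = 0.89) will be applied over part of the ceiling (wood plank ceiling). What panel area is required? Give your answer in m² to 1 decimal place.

85.7

Total absorption A₁ = 425.6·0.09 + 425.6·0.03 + 502.8·0.02
  = 38.304 + 12.768 + 10.056 = 61.128 m² sabins.
V = 2553.48 m³. Target absorption A₂ = 0.161 × 2553.48 / 3.17 = 129.688 sabins.
Absorption to add: 129.688 − 61.128 = 68.560 sabins.
Net gain per m²: Δα = 0.89 − 0.09 = 0.80.
Area = ΔA/Δα = 68.560/0.80 = 85.7 m².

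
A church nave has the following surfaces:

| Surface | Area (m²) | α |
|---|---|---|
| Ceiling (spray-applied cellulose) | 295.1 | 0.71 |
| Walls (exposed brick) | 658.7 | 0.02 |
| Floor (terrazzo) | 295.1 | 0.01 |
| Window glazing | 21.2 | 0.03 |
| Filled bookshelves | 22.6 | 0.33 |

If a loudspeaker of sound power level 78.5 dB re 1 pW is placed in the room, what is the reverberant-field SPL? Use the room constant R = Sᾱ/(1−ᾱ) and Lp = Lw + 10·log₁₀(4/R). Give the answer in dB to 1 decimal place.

Σ(Sᵢαᵢ) = 295.1×0.71 + 658.7×0.02 + 295.1×0.01 + 21.2×0.03 + 22.6×0.33 = 233.740; total area S = 1292.7 m².
ᾱ = 0.1808, so room constant R = A/(1−ᾱ) = 285.327 m².
Lp = 78.5 + 10·log₁₀(4/285.327) = 78.5 + (-18.53) = 60.0 dB.

60.0 dB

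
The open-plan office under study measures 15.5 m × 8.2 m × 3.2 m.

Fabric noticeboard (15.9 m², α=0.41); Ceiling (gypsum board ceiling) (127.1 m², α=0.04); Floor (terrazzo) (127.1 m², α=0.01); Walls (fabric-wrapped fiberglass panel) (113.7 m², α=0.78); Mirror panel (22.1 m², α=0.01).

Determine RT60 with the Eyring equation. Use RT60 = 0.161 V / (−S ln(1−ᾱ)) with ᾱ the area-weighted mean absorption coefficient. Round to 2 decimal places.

Total surface area S = 15.9 + 127.1 + 127.1 + 113.7 + 22.1 = 405.9 m².
Absorption A = 15.9×0.41 + 127.1×0.04 + 127.1×0.01 + 113.7×0.78 + 22.1×0.01 = 101.781 sabins.
Mean coefficient ᾱ = A/S = 0.2508.
−S·ln(1−ᾱ) = −405.9 × ln(1 − 0.2508) = 117.203.
V = 15.5 × 8.2 × 3.2 = 406.72 m³.
T = 0.161·V/[−S·ln(1−ᾱ)] = 0.161·406.72/117.203 = 0.56 s.

0.56 s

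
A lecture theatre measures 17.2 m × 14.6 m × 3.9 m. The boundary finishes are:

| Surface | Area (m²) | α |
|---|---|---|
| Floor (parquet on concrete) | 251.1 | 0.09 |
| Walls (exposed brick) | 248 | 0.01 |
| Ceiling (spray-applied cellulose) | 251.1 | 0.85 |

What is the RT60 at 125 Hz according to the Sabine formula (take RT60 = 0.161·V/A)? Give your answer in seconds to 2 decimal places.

0.66 s

Summing Sᵢαᵢ: 22.599 + 2.480 + 213.435 → A = 238.514 sabins.
V = 17.2·14.6·3.9 = 979.368 m³.
Sabine: RT60 = 0.161 × 979.368 / 238.514 = 0.66 s.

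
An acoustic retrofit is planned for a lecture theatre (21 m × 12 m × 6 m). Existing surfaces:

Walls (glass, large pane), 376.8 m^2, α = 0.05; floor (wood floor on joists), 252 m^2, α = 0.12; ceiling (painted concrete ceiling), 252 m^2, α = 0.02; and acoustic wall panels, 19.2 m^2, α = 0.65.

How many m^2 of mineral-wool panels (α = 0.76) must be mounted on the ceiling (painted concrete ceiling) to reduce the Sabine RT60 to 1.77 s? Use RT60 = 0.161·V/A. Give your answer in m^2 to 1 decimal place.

95.9

Total absorption A₁ = 376.8×0.05 + 252×0.12 + 252×0.02 + 19.2×0.65
  = 18.840 + 30.240 + 5.040 + 12.480 = 66.600 m^2 sabins.
V = 1512 m³. Target absorption A₂ = 0.161 × 1512 / 1.77 = 137.532 sabins.
ΔA needed = 137.532 − 66.600 = 70.932 sabins.
Each m^2 of panel replacing the ceiling (painted concrete ceiling) adds (0.76 − 0.02) = 0.74 sabins.
Area = ΔA/Δα = 70.932/0.74 = 95.9 m^2.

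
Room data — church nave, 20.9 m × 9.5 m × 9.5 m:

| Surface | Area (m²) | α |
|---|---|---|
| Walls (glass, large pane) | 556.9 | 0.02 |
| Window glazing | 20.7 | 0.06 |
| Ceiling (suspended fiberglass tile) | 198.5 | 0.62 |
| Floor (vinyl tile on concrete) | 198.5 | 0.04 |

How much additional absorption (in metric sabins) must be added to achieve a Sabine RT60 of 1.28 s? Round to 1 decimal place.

93.9 sabins

Summing Sᵢαᵢ: 11.138 + 1.242 + 123.070 + 7.940 → A₁ = 143.390 sabins.
V = 1886.225 m³. Required absorption A₂ = 0.161 × 1886.225 / 1.28 = 237.252 sabins.
ΔA = A₂ − A₁ = 237.252 − 143.390 = 93.9 sabins.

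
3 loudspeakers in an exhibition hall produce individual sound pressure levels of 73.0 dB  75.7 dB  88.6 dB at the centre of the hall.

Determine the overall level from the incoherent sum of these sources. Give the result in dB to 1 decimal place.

88.9 dB

Sum in the linear (power) domain: Σ 10^(Lᵢ/10) = 10^(73.0/10) + 10^(75.7/10) + 10^(88.6/10) = 7.815e+08.
Back to dB: 10·log₁₀ Σ = 88.9 dB.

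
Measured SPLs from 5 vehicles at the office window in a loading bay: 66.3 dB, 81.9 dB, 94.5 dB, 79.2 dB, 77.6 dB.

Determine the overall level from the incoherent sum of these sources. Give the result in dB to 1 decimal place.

Sum in the linear (power) domain: Σ 10^(Lᵢ/10) = 10^(66.3/10) + 10^(81.9/10) + 10^(94.5/10) + 10^(79.2/10) + 10^(77.6/10) = 3.118e+09.
Combined level = 10 log₁₀(3.118e+09) = 94.9 dB.

94.9 dB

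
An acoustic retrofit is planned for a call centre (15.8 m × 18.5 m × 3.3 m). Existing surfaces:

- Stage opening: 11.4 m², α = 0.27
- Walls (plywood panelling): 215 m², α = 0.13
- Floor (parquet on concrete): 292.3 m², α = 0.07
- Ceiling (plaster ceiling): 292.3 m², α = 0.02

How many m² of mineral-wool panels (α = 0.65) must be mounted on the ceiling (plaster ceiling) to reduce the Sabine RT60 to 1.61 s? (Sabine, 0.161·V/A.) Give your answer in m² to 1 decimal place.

62.1

Equivalent absorption area: A₁ = 11.4×0.27 + 215×0.13 + 292.3×0.07 + 292.3×0.02 = 57.335 m².
Required A₂ = 0.161·964.59/1.61 = 96.459 sabins.
ΔA needed = 96.459 − 57.335 = 39.124 sabins.
Net gain per m²: Δα = 0.65 − 0.02 = 0.63.
Area = ΔA/Δα = 39.124/0.63 = 62.1 m².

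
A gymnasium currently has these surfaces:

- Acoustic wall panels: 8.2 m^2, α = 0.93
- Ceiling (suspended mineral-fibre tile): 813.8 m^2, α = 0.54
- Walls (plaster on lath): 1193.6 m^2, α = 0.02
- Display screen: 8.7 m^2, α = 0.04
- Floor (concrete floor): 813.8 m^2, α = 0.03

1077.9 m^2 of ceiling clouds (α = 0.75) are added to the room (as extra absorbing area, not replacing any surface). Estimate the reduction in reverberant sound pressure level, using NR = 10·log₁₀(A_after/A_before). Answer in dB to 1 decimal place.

4.2 dB

Equivalent absorption area: A_before = 8.2×0.93 + 813.8×0.54 + 1193.6×0.02 + 8.7×0.04 + 813.8×0.03 = 495.712 m^2.
Added absorption = 1077.9 × 0.75 = 808.425 sabins.
A_after = 495.712 + 808.425 = 1304.137 sabins.
NR = 10·log₁₀(1304.137/495.712) = 4.2 dB.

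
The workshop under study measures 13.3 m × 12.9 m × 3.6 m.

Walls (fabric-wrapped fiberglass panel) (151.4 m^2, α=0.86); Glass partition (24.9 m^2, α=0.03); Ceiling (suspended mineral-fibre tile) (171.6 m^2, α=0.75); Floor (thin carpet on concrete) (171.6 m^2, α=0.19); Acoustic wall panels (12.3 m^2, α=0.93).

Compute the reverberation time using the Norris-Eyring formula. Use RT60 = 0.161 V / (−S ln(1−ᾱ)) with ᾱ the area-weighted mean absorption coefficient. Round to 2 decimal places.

0.22 seconds

Total surface area S = 151.4 + 24.9 + 171.6 + 171.6 + 12.3 = 531.8 m^2.
Absorption A = 151.4×0.86 + 24.9×0.03 + 171.6×0.75 + 171.6×0.19 + 12.3×0.93 = 303.694 sabins.
ᾱ = 303.694 / 531.8 = 0.5711.
−S·ln(1−ᾱ) = −531.8 × ln(1 − 0.5711) = 450.185.
V = 13.3 × 12.9 × 3.6 = 617.652 m³.
RT60 = 0.161 × 617.652 / 450.185 = 0.22 s.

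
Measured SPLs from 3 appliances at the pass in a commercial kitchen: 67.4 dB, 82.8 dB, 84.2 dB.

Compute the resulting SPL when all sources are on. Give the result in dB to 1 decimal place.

86.6 dB

Converting to relative power and adding: 10^(67.4/10) + 10^(82.8/10) + 10^(84.2/10) = 4.591e+08.
Back to dB: 10·log₁₀ Σ = 86.6 dB.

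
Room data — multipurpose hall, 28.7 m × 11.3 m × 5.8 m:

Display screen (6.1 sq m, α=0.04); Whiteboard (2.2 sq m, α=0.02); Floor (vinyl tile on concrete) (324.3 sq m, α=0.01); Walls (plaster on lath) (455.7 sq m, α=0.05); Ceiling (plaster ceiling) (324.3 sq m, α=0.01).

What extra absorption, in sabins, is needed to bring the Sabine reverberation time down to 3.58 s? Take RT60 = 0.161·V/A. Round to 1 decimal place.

55.0 sabins

Total absorption A₁ = 6.1*0.04 + 2.2*0.02 + 324.3*0.01 + 455.7*0.05 + 324.3*0.01
  = 0.244 + 0.044 + 3.243 + 22.785 + 3.243 = 29.559 sq m sabins.
Target A₂ = 0.161·1880.998/3.58 = 84.592 sabins (V = 1880.998 m³).
Shortfall: 84.592 − 29.559 = 55.0 sabins.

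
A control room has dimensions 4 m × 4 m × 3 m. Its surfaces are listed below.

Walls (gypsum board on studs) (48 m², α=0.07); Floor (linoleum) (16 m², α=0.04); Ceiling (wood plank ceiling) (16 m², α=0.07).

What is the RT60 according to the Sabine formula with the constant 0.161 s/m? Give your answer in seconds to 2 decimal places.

1.51 sec

A = Σ Sᵢαᵢ = 48×0.07 + 16×0.04 + 16×0.07 = 5.120 sabins.
Room volume: 48 m³.
RT60 = 0.161 · V / A = 0.161 × 48 / 5.120 = 1.51 s.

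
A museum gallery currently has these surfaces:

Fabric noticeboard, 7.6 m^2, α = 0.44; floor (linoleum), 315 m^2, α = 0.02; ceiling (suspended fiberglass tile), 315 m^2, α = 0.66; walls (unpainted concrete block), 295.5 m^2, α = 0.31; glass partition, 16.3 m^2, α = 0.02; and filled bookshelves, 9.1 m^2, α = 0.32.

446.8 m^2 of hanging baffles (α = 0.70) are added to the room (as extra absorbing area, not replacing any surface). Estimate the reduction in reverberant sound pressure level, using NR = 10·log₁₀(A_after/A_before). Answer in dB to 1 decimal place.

A_before = Σ Sᵢαᵢ = 7.6·0.44 + 315·0.02 + 315·0.66 + 295.5·0.31 + 16.3·0.02 + 9.1·0.32 = 312.387 sabins.
Treatment contributes 446.8·0.70 = 312.760 sabins.
New total A_after = 625.147 sabins.
Reduction = 10 log₁₀(A_after/A_before) = 10 log₁₀(2.0012) = 3.0 dB.

3.0 dB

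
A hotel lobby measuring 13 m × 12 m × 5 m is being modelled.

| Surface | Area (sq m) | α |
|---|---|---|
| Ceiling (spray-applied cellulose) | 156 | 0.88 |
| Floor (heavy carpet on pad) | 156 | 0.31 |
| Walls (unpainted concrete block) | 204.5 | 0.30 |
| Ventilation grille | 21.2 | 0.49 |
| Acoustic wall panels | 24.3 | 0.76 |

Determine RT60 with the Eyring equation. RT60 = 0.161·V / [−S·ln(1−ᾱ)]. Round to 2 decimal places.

0.33 s

S = Σ Sᵢ = 562.0 sq m.
Absorption A = 156·0.88 + 156·0.31 + 204.5·0.30 + 21.2·0.49 + 24.3·0.76 = 275.846 sabins.
ᾱ = 275.846 / 562.0 = 0.4908.
−S·ln(1−ᾱ) = −562.0 × ln(1 − 0.4908) = 379.302.
V = 13 × 12 × 5 = 780 m³.
T = 0.161·V/[−S·ln(1−ᾱ)] = 0.161·780/379.302 = 0.33 s.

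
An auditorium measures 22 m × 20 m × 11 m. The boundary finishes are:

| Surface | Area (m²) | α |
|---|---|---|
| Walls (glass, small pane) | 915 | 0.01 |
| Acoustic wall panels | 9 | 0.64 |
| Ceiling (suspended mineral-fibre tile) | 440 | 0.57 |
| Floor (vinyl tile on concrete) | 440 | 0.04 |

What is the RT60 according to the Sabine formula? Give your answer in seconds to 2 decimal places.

Equivalent absorption area: A = 915·0.01 + 9·0.64 + 440·0.57 + 440·0.04 = 283.310 m².
V = 22·20·11 = 4840 m³.
Sabine: RT60 = 0.161 × 4840 / 283.310 = 2.75 s.

2.75 s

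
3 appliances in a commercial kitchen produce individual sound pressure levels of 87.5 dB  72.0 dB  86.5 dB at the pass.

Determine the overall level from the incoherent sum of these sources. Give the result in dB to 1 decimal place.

90.1 dB

Σ 10^(Lᵢ/10) = 1.025e+09.
L_total = 10·log₁₀(1.025e+09) = 90.1 dB.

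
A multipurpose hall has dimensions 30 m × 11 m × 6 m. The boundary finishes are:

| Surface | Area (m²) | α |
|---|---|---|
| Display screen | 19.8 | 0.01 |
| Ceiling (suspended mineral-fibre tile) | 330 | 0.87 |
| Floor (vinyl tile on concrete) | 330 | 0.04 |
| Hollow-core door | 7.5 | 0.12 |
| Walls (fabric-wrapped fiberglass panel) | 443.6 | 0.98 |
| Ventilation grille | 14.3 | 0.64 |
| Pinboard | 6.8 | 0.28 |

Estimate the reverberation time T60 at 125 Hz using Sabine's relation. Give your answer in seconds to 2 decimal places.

0.43 s

Equivalent absorption area: A = 19.8*0.01 + 330*0.87 + 330*0.04 + 7.5*0.12 + 443.6*0.98 + 14.3*0.64 + 6.8*0.28 = 747.182 m².
V = 30·11·6 = 1980 m³.
T = 0.161 V/A = 0.161·1980/747.182 = 0.43 s.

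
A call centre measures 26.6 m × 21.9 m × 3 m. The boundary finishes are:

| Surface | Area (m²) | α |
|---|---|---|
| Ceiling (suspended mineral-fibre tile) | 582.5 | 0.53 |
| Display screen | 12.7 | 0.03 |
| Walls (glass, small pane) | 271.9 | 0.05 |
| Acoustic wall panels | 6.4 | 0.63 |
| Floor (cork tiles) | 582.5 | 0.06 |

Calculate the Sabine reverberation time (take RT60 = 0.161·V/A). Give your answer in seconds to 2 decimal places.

A = Σ Sᵢαᵢ = 582.5×0.53 + 12.7×0.03 + 271.9×0.05 + 6.4×0.63 + 582.5×0.06 = 361.683 sabins.
V = 26.6·21.9·3 = 1747.62 m³.
RT60 = 0.161 · V / A = 0.161 × 1747.62 / 361.683 = 0.78 s.

0.78 s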